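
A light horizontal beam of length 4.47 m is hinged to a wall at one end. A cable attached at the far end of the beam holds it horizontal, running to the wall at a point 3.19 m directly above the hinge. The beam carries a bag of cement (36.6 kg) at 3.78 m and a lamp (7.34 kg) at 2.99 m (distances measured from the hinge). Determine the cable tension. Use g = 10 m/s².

T ≈ 617 N

Sum moments about the hinge (the unknown hinge reaction has zero arm there).
Bag of cement: 36.6 × 10 = 366 N down at 3.78 m → arm 3.78 m, τ = 366 × 3.78 = 1383 N·m clockwise.
Lamp: 7.34 × 10 = 73.4 N down at 2.99 m → arm 2.99 m, τ = 73.4 × 2.99 = 219.5 N·m clockwise.
Total clockwise load moment = 1602 N·m.
The cable tension T acts at 4.47 m; only its component perpendicular to the beam, T sinθ, produces torque. sinθ = h/√(h²+d²) = 3.19/√(3.19²+4.47²) = 0.5809.
Balancing moments: T × 4.47 × 0.5809 = 1602, giving T = 1602 / 2.597 = 617 N.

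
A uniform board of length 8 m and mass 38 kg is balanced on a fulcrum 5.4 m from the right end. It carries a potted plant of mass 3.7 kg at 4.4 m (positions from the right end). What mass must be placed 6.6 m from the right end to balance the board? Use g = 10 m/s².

Take moments about the fulcrum (at 5.4 m from the right end).
Beam weight: 38 × 10 = 380 N down at 4 m → arm 1.4 m, τ = 380 × 1.4 = 532 N·m clockwise.
Potted plant: 3.7 × 10 = 37 N down at 4.4 m → arm 1 m, τ = 37 × 1 = 37 N·m clockwise.
Net moment of known loads = 569 N·m clockwise.
An unknown mass m at 6.6 m has arm 1.2 m; its moment is m·g·1.2 counterclockwise.
For rotational equilibrium, m × 10 × 1.2 = 569, so m = 569 / (10 × 1.2) = 47.4 kg.

m ≈ 47.4 kg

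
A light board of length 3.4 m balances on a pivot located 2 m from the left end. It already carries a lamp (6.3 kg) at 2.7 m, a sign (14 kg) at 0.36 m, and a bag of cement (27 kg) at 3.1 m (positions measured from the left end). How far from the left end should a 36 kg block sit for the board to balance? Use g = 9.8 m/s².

Take moments about the pivot (at 2 m from the left end).
Lamp: 6.3 × 9.8 = 61.74 N down at 2.7 m → arm 0.7 m, τ = 61.74 × 0.7 = 43.22 N·m clockwise.
Sign: 14 × 9.8 = 137.2 N down at 0.36 m → arm 1.64 m, τ = 137.2 × 1.64 = 225 N·m counterclockwise.
Bag of cement: 27 × 9.8 = 264.6 N down at 3.1 m → arm 1.1 m, τ = 264.6 × 1.1 = 291.1 N·m clockwise.
Net moment of existing loads = 109.3 N·m clockwise.
The block weighs 36 × 9.8 = 352.8 N and must supply an equal counterclockwise moment, so its lever arm about the pivot is 109.3 / 352.8 = 0.31 m.
That puts it at 2 − 0.31 = 1.69 m from the left end.

x ≈ 1.69 m from the left end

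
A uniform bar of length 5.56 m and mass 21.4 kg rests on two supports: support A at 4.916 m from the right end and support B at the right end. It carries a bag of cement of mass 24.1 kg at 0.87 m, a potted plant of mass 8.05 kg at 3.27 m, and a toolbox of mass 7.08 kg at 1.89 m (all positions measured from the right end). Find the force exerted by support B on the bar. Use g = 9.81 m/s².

R_B ≈ 355 N

About support A:
Beam weight: 21.4 × 9.81 = 209.9 N down at 2.78 m → arm 2.136 m, τ = 209.9 × 2.136 = 448.3 N·m clockwise.
Bag of cement: 24.1 × 9.81 = 236.4 N down at 0.87 m → arm 4.046 m, τ = 236.4 × 4.046 = 956.5 N·m clockwise.
Potted plant: 8.05 × 9.81 = 78.97 N down at 3.27 m → arm 1.646 m, τ = 78.97 × 1.646 = 130 N·m clockwise.
Toolbox: 7.08 × 9.81 = 69.45 N down at 1.89 m → arm 3.026 m, τ = 69.45 × 3.026 = 210.2 N·m clockwise.
Net load moment about support A = 1745 N·m clockwise.
Reaction R at support B is upward at 0 m, arm 4.916 m → moment R × 4.916 counterclockwise.
Στ = 0 ⇒ R × 4.916 = 1745 ⇒ R = 355 N.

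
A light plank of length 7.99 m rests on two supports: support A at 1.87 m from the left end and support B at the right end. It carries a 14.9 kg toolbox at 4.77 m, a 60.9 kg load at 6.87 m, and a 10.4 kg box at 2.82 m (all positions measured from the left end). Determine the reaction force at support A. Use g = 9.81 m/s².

Choose support B as the axis so its reaction then has zero moment arm.
Toolbox: 14.9 × 9.81 = 146.2 N down at 4.77 m → arm 3.22 m, τ = 146.2 × 3.22 = 470.8 N·m counterclockwise.
Load: 60.9 × 9.81 = 597.4 N down at 6.87 m → arm 1.12 m, τ = 597.4 × 1.12 = 669.1 N·m counterclockwise.
Box: 10.4 × 9.81 = 102 N down at 2.82 m → arm 5.17 m, τ = 102 × 5.17 = 527.3 N·m counterclockwise.
Net load moment about support B = 1667 N·m counterclockwise.
Reaction R at support A is upward at 1.87 m, arm 6.12 m → moment R × 6.12 clockwise.
For rotational equilibrium, R × 6.12 = 1667, so R = 272 N.

R_A ≈ 272 N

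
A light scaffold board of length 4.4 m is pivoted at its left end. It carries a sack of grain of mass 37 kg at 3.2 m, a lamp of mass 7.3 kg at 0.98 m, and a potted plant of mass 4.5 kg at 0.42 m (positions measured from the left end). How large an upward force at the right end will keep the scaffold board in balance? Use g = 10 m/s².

F ≈ 290 N

About the left end:
Sack of grain: 37 × 10 = 370 N down at 3.2 m → arm 3.2 m, τ = 370 × 3.2 = 1184 N·m clockwise.
Lamp: 7.3 × 10 = 73 N down at 0.98 m → arm 0.98 m, τ = 73 × 0.98 = 71.54 N·m clockwise.
Potted plant: 4.5 × 10 = 45 N down at 0.42 m → arm 0.42 m, τ = 45 × 0.42 = 18.9 N·m clockwise.
Net moment of the loads = 1274 N·m clockwise.
The upward force F acts at the right end, arm 4.4 m, giving F × 4.4 counterclockwise.
Setting net torque to zero: F × 4.4 = 1274 → F = 1274 / 4.4 = 290 N.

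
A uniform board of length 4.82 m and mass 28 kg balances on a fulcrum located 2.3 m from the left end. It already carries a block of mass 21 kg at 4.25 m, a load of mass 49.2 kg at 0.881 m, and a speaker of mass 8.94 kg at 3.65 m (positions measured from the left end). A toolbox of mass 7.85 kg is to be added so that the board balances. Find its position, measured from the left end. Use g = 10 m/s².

Taking torques about the fulcrum (at 2.3 m from the left end):
Beam weight: 28 × 10 = 280 N down at 2.41 m → arm 0.11 m, τ = 280 × 0.11 = 30.8 N·m clockwise.
Block: 21 × 10 = 210 N down at 4.25 m → arm 1.95 m, τ = 210 × 1.95 = 409.5 N·m clockwise.
Load: 49.2 × 10 = 492 N down at 0.881 m → arm 1.419 m, τ = 492 × 1.419 = 698.1 N·m counterclockwise.
Speaker: 8.94 × 10 = 89.4 N down at 3.65 m → arm 1.35 m, τ = 89.4 × 1.35 = 120.7 N·m clockwise.
Net moment of existing loads = 137.1 N·m counterclockwise.
The toolbox weighs 7.85 × 10 = 78.5 N and must supply an equal clockwise moment, so its lever arm about the fulcrum is 137.1 / 78.5 = 1.75 m.
That puts it at 2.3 + 1.75 = 4.05 m from the left end.

x ≈ 4.05 m from the left end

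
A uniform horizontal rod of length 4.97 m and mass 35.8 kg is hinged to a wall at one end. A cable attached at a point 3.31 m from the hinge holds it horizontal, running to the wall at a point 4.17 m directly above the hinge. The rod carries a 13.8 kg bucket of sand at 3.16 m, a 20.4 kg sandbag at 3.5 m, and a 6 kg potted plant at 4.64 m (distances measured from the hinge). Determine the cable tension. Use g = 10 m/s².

Take moments about the hinge.
Beam weight: 35.8 × 10 = 358 N down at 2.485 m → arm 2.485 m, τ = 358 × 2.485 = 889.6 N·m clockwise.
Bucket of sand: 13.8 × 10 = 138 N down at 3.16 m → arm 3.16 m, τ = 138 × 3.16 = 436.1 N·m clockwise.
Sandbag: 20.4 × 10 = 204 N down at 3.5 m → arm 3.5 m, τ = 204 × 3.5 = 714 N·m clockwise.
Potted plant: 6 × 10 = 60 N down at 4.64 m → arm 4.64 m, τ = 60 × 4.64 = 278.4 N·m clockwise.
Total clockwise load moment = 2318 N·m.
The cable tension T acts at 3.31 m; only its component perpendicular to the rod, T sinθ, produces torque. sinθ = h/√(h²+d²) = 4.17/√(4.17²+3.31²) = 0.7832.
Setting net torque to zero: T × 3.31 × 0.7832 = 2318 → T = 2318 / 2.592 = 894 N.

T ≈ 894 N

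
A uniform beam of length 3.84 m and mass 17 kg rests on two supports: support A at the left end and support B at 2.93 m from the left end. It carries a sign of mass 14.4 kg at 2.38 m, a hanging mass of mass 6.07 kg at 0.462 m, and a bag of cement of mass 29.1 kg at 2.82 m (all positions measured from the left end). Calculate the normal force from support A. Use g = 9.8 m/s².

Sum moments about support B (its reaction then has zero moment arm).
Beam weight: 17 × 9.8 = 166.6 N down at 1.92 m → arm 1.01 m, τ = 166.6 × 1.01 = 168.3 N·m counterclockwise.
Sign: 14.4 × 9.8 = 141.1 N down at 2.38 m → arm 0.55 m, τ = 141.1 × 0.55 = 77.61 N·m counterclockwise.
Hanging mass: 6.07 × 9.8 = 59.49 N down at 0.462 m → arm 2.468 m, τ = 59.49 × 2.468 = 146.8 N·m counterclockwise.
Bag of cement: 29.1 × 9.8 = 285.2 N down at 2.82 m → arm 0.11 m, τ = 285.2 × 0.11 = 31.37 N·m counterclockwise.
Net load moment about support B = 424.1 N·m counterclockwise.
Reaction R at support A is upward at 0 m, arm 2.93 m → moment R × 2.93 clockwise.
Balancing moments: R × 2.93 = 424.1, giving R = 145 N.

R_A ≈ 145 N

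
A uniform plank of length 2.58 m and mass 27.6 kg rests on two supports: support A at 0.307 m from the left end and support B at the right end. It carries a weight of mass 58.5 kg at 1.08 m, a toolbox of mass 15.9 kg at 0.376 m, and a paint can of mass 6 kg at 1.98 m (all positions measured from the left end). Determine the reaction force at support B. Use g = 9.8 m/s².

R_B ≈ 360 N

Sum moments about support A (its reaction then has zero moment arm).
Beam weight: 27.6 × 9.8 = 270.5 N down at 1.29 m → arm 0.983 m, τ = 270.5 × 0.983 = 265.9 N·m clockwise.
Weight: 58.5 × 9.8 = 573.3 N down at 1.08 m → arm 0.773 m, τ = 573.3 × 0.773 = 443.2 N·m clockwise.
Toolbox: 15.9 × 9.8 = 155.8 N down at 0.376 m → arm 0.069 m, τ = 155.8 × 0.069 = 10.75 N·m clockwise.
Paint can: 6 × 9.8 = 58.8 N down at 1.98 m → arm 1.673 m, τ = 58.8 × 1.673 = 98.37 N·m clockwise.
Net load moment about support A = 818.2 N·m clockwise.
Reaction R at support B is upward at 2.58 m, arm 2.273 m → moment R × 2.273 counterclockwise.
Setting net torque to zero: R × 2.273 = 818.2 → R = 360 N.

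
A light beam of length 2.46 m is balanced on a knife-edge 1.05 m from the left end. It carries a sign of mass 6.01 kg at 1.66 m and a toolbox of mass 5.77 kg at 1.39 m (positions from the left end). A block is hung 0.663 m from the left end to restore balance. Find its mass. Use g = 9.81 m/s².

m ≈ 14.5 kg

Sum moments about the knife-edge (at 1.05 m from the left end) (the support reaction has zero arm there).
Sign: 6.01 × 9.81 = 58.96 N down at 1.66 m → arm 0.61 m, τ = 58.96 × 0.61 = 35.97 N·m clockwise.
Toolbox: 5.77 × 9.81 = 56.6 N down at 1.39 m → arm 0.34 m, τ = 56.6 × 0.34 = 19.24 N·m clockwise.
Net moment of known loads = 55.21 N·m clockwise.
An unknown mass m at 0.663 m has arm 0.387 m; its moment is m·g·0.387 counterclockwise.
Balancing moments: m × 9.81 × 0.387 = 55.21, giving m = 55.21 / (9.81 × 0.387) = 14.5 kg.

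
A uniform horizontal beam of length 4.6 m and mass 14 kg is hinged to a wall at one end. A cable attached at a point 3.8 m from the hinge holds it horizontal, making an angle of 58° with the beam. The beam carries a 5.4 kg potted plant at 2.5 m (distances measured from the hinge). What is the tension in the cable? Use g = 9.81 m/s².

Sum moments about the hinge (the unknown hinge reaction has zero arm there).
Beam weight: 14 × 9.81 = 137.3 N down at 2.3 m → arm 2.3 m, τ = 137.3 × 2.3 = 315.8 N·m clockwise.
Potted plant: 5.4 × 9.81 = 52.97 N down at 2.5 m → arm 2.5 m, τ = 52.97 × 2.5 = 132.4 N·m clockwise.
Total clockwise load moment = 448.2 N·m.
The cable tension T acts at 3.8 m; only its component perpendicular to the beam, T sinθ, produces torque. sin 58° = 0.848.
Στ = 0 ⇒ T × 3.8 × 0.848 = 448.2 ⇒ T = 448.2 / 3.222 = 139 N.

T ≈ 139 N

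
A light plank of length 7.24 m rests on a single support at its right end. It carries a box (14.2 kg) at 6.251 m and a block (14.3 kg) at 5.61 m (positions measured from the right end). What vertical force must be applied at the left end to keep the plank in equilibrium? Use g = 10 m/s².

Take moments about the right end.
Box: 14.2 × 10 = 142 N down at 6.251 m → arm 6.251 m, τ = 142 × 6.251 = 887.6 N·m counterclockwise.
Block: 14.3 × 10 = 143 N down at 5.61 m → arm 5.61 m, τ = 143 × 5.61 = 802.2 N·m counterclockwise.
Net moment of the loads = 1690 N·m counterclockwise.
The upward force F acts at the left end, arm 7.24 m, giving F × 7.24 clockwise.
Balancing moments: F × 7.24 = 1690, giving F = 1690 / 7.24 = 233 N.

F ≈ 233 N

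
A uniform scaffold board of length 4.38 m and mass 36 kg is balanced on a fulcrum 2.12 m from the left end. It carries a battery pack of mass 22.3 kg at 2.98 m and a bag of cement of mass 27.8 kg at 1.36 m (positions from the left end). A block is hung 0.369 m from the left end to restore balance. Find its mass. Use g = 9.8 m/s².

m ≈ 0.326 kg

Choose the fulcrum (at 2.12 m from the left end) as the axis so the support reaction has zero arm there.
Beam weight: 36 × 9.8 = 352.8 N down at 2.19 m → arm 0.07 m, τ = 352.8 × 0.07 = 24.7 N·m clockwise.
Battery pack: 22.3 × 9.8 = 218.5 N down at 2.98 m → arm 0.86 m, τ = 218.5 × 0.86 = 187.9 N·m clockwise.
Bag of cement: 27.8 × 9.8 = 272.4 N down at 1.36 m → arm 0.76 m, τ = 272.4 × 0.76 = 207 N·m counterclockwise.
Net moment of known loads = 5.6 N·m clockwise.
An unknown mass m at 0.369 m has arm 1.751 m; its moment is m·g·1.751 counterclockwise.
Στ = 0 ⇒ m × 9.8 × 1.751 = 5.6 ⇒ m = 5.6 / (9.8 × 1.751) = 0.326 kg.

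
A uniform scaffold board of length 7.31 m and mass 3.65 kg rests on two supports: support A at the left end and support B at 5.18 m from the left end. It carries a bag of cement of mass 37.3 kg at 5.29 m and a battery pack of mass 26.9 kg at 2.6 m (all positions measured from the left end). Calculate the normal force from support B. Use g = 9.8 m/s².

R_B ≈ 531 N

Take moments about support A.
Beam weight: 3.65 × 9.8 = 35.77 N down at 3.655 m → arm 3.655 m, τ = 35.77 × 3.655 = 130.7 N·m clockwise.
Bag of cement: 37.3 × 9.8 = 365.5 N down at 5.29 m → arm 5.29 m, τ = 365.5 × 5.29 = 1933 N·m clockwise.
Battery pack: 26.9 × 9.8 = 263.6 N down at 2.6 m → arm 2.6 m, τ = 263.6 × 2.6 = 685.4 N·m clockwise.
Net load moment about support A = 2749 N·m clockwise.
Reaction R at support B is upward at 5.18 m, arm 5.18 m → moment R × 5.18 counterclockwise.
For rotational equilibrium, R × 5.18 = 2749, so R = 531 N.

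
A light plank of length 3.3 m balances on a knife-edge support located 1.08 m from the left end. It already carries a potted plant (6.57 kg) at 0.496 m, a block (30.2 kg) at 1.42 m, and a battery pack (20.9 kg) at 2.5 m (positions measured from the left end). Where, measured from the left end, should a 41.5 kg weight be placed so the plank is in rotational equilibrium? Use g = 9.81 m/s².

Choose the knife-edge support (at 1.08 m from the left end) as the axis so the support reaction has zero arm there.
Potted plant: 6.57 × 9.81 = 64.45 N down at 0.496 m → arm 0.584 m, τ = 64.45 × 0.584 = 37.64 N·m counterclockwise.
Block: 30.2 × 9.81 = 296.3 N down at 1.42 m → arm 0.34 m, τ = 296.3 × 0.34 = 100.7 N·m clockwise.
Battery pack: 20.9 × 9.81 = 205 N down at 2.5 m → arm 1.42 m, τ = 205 × 1.42 = 291.1 N·m clockwise.
Net moment of existing loads = 354.2 N·m clockwise.
The weight weighs 41.5 × 9.81 = 407.1 N and must supply an equal counterclockwise moment, so its lever arm about the knife-edge support is 354.2 / 407.1 = 0.87 m.
That puts it at 1.08 − 0.87 = 0.21 m from the left end.

x ≈ 0.21 m from the left end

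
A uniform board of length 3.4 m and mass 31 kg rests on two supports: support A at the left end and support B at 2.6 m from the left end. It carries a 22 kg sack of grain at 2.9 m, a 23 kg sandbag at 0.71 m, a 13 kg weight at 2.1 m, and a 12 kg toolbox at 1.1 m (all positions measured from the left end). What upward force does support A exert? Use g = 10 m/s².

R_A ≈ 343 N

Take moments about support B.
Beam weight: 31 × 10 = 310 N down at 1.7 m → arm 0.9 m, τ = 310 × 0.9 = 279 N·m counterclockwise.
Sack of grain: 22 × 10 = 220 N down at 2.9 m → arm 0.3 m, τ = 220 × 0.3 = 66 N·m clockwise.
Sandbag: 23 × 10 = 230 N down at 0.71 m → arm 1.89 m, τ = 230 × 1.89 = 434.7 N·m counterclockwise.
Weight: 13 × 10 = 130 N down at 2.1 m → arm 0.5 m, τ = 130 × 0.5 = 65 N·m counterclockwise.
Toolbox: 12 × 10 = 120 N down at 1.1 m → arm 1.5 m, τ = 120 × 1.5 = 180 N·m counterclockwise.
Net load moment about support B = 892.7 N·m counterclockwise.
Reaction R at support A is upward at 0 m, arm 2.6 m → moment R × 2.6 clockwise.
Balancing moments: R × 2.6 = 892.7, giving R = 343 N.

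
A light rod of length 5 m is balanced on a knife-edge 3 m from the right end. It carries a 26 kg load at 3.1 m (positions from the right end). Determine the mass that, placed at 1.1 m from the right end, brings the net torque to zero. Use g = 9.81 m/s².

Take moments about the knife-edge (at 3 m from the right end).
Load: 26 × 9.81 = 255.1 N down at 3.1 m → arm 0.1 m, τ = 255.1 × 0.1 = 25.51 N·m counterclockwise.
Net moment of known loads = 25.51 N·m counterclockwise.
An unknown mass m at 1.1 m has arm 1.9 m; its moment is m·g·1.9 clockwise.
For rotational equilibrium, m × 9.81 × 1.9 = 25.51, so m = 25.51 / (9.81 × 1.9) = 1.37 kg.

m ≈ 1.37 kg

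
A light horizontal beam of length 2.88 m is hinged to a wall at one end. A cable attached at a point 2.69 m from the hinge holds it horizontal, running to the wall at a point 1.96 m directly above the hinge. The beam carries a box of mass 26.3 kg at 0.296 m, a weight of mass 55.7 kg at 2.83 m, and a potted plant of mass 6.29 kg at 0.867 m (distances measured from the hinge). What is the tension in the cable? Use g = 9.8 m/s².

T ≈ 1060 N

About the hinge:
Box: 26.3 × 9.8 = 257.7 N down at 0.296 m → arm 0.296 m, τ = 257.7 × 0.296 = 76.28 N·m clockwise.
Weight: 55.7 × 9.8 = 545.9 N down at 2.83 m → arm 2.83 m, τ = 545.9 × 2.83 = 1545 N·m clockwise.
Potted plant: 6.29 × 9.8 = 61.64 N down at 0.867 m → arm 0.867 m, τ = 61.64 × 0.867 = 53.44 N·m clockwise.
Total clockwise load moment = 1675 N·m.
The cable tension T acts at 2.69 m; only its component perpendicular to the beam, T sinθ, produces torque. sinθ = h/√(h²+d²) = 1.96/√(1.96²+2.69²) = 0.5889.
Setting net torque to zero: T × 2.69 × 0.5889 = 1675 → T = 1675 / 1.584 = 1060 N.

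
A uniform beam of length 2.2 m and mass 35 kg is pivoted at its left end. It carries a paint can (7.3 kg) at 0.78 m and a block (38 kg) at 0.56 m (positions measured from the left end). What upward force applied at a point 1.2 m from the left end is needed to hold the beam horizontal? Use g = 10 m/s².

Taking torques about the left end:
Beam weight: 35 × 10 = 350 N down at 1.1 m → arm 1.1 m, τ = 350 × 1.1 = 385 N·m clockwise.
Paint can: 7.3 × 10 = 73 N down at 0.78 m → arm 0.78 m, τ = 73 × 0.78 = 56.94 N·m clockwise.
Block: 38 × 10 = 380 N down at 0.56 m → arm 0.56 m, τ = 380 × 0.56 = 212.8 N·m clockwise.
Net moment of the loads = 654.7 N·m clockwise.
The upward force F acts at a point 1.2 m from the left end, arm 1.2 m, giving F × 1.2 counterclockwise.
Balancing moments: F × 1.2 = 654.7, giving F = 654.7 / 1.2 = 546 N.

F ≈ 546 N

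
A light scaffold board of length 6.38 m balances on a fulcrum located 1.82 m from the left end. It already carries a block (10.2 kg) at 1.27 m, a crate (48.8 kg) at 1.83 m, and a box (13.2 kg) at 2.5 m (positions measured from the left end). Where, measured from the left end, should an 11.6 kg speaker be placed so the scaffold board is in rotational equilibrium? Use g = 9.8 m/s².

x ≈ 1.49 m from the left end

Sum moments about the fulcrum (at 1.82 m from the left end) (the support reaction has zero arm there).
Block: 10.2 × 9.8 = 99.96 N down at 1.27 m → arm 0.55 m, τ = 99.96 × 0.55 = 54.98 N·m counterclockwise.
Crate: 48.8 × 9.8 = 478.2 N down at 1.83 m → arm 0.01 m, τ = 478.2 × 0.01 = 4.782 N·m clockwise.
Box: 13.2 × 9.8 = 129.4 N down at 2.5 m → arm 0.68 m, τ = 129.4 × 0.68 = 87.99 N·m clockwise.
Net moment of existing loads = 37.79 N·m clockwise.
The speaker weighs 11.6 × 9.8 = 113.7 N and must supply an equal counterclockwise moment, so its lever arm about the fulcrum is 37.79 / 113.7 = 0.332 m.
That puts it at 1.82 − 0.332 = 1.49 m from the left end.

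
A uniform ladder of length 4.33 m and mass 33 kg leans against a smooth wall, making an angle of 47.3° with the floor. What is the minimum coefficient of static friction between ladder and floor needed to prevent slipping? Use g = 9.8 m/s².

μ_min ≈ 0.461

About the foot of the ladder:
Ladder weight 33×9.8 = 323.4 N acts at 2.165 m along the ladder; its horizontal arm is 2.165·cos47.3° = 1.468 m → τ = 474.8 N·m clockwise.
Wall normal N acts horizontally at the top; its moment arm is the height L sinθ = 4.33·sin47.3° = 3.182 m, counterclockwise.
Balancing moments: N × 3.182 = 474.8, giving N = 149.2 N.
ΣFx = 0 ⇒ f = N_wall = 149.2 N. ΣFy = 0 ⇒ N_floor = 323.4 N.
μ_min = f / N_floor = 149.2 / 323.4 = 0.461.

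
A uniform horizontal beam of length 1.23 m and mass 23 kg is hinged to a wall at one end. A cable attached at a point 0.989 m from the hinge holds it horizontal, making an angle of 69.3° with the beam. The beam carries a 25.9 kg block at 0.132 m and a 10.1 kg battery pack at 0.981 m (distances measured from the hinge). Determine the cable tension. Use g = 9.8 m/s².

Taking torques about the hinge:
Beam weight: 23 × 9.8 = 225.4 N down at 0.615 m → arm 0.615 m, τ = 225.4 × 0.615 = 138.6 N·m clockwise.
Block: 25.9 × 9.8 = 253.8 N down at 0.132 m → arm 0.132 m, τ = 253.8 × 0.132 = 33.5 N·m clockwise.
Battery pack: 10.1 × 9.8 = 98.98 N down at 0.981 m → arm 0.981 m, τ = 98.98 × 0.981 = 97.1 N·m clockwise.
Total clockwise load moment = 269.2 N·m.
The cable tension T acts at 0.989 m; only its component perpendicular to the beam, T sinθ, produces torque. sin 69.3° = 0.9354.
For rotational equilibrium, T × 0.989 × 0.9354 = 269.2, so T = 269.2 / 0.9251 = 291 N.

T ≈ 291 N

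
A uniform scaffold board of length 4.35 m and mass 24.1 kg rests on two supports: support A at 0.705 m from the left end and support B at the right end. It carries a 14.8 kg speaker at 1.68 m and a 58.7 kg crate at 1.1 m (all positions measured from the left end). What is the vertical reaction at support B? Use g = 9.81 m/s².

Taking torques about support A:
Beam weight: 24.1 × 9.81 = 236.4 N down at 2.175 m → arm 1.47 m, τ = 236.4 × 1.47 = 347.5 N·m clockwise.
Speaker: 14.8 × 9.81 = 145.2 N down at 1.68 m → arm 0.975 m, τ = 145.2 × 0.975 = 141.6 N·m clockwise.
Crate: 58.7 × 9.81 = 575.8 N down at 1.1 m → arm 0.395 m, τ = 575.8 × 0.395 = 227.4 N·m clockwise.
Net load moment about support A = 716.5 N·m clockwise.
Reaction R at support B is upward at 4.35 m, arm 3.645 m → moment R × 3.645 counterclockwise.
For rotational equilibrium, R × 3.645 = 716.5, so R = 197 N.

R_B ≈ 197 N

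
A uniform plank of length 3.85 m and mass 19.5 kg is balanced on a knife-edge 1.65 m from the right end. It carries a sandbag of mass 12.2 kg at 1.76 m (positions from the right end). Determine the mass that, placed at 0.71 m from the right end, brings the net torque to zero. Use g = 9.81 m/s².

Sum moments about the knife-edge (at 1.65 m from the right end) (the support reaction has zero arm there).
Beam weight: 19.5 × 9.81 = 191.3 N down at 1.925 m → arm 0.275 m, τ = 191.3 × 0.275 = 52.61 N·m counterclockwise.
Sandbag: 12.2 × 9.81 = 119.7 N down at 1.76 m → arm 0.11 m, τ = 119.7 × 0.11 = 13.17 N·m counterclockwise.
Net moment of known loads = 65.78 N·m counterclockwise.
An unknown mass m at 0.71 m has arm 0.94 m; its moment is m·g·0.94 clockwise.
For rotational equilibrium, m × 9.81 × 0.94 = 65.78, so m = 65.78 / (9.81 × 0.94) = 7.13 kg.

m ≈ 7.13 kg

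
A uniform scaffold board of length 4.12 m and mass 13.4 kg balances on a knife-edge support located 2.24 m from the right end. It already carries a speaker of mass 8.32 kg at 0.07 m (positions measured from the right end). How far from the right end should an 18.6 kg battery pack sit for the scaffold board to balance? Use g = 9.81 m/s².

Sum moments about the knife-edge support (at 2.24 m from the right end) (the support reaction has zero arm there).
Beam weight: 13.4 × 9.81 = 131.5 N down at 2.06 m → arm 0.18 m, τ = 131.5 × 0.18 = 23.67 N·m clockwise.
Speaker: 8.32 × 9.81 = 81.62 N down at 0.07 m → arm 2.17 m, τ = 81.62 × 2.17 = 177.1 N·m clockwise.
Net moment of existing loads = 200.8 N·m clockwise.
The battery pack weighs 18.6 × 9.81 = 182.5 N and must supply an equal counterclockwise moment, so its lever arm about the knife-edge support is 200.8 / 182.5 = 1.1 m.
That puts it at 2.24 + 1.1 = 3.34 m from the right end.

x ≈ 3.34 m from the right end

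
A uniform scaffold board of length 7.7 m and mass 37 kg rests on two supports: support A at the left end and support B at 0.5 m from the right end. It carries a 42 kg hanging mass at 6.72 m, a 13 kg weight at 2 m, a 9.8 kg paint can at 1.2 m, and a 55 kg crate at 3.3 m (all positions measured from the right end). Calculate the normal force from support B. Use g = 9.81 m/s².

R_B ≈ 768 N

Taking torques about support A:
Beam weight: 37 × 9.81 = 363 N down at 3.85 m → arm 3.85 m, τ = 363 × 3.85 = 1398 N·m clockwise.
Hanging mass: 42 × 9.81 = 412 N down at 6.72 m → arm 0.98 m, τ = 412 × 0.98 = 403.8 N·m clockwise.
Weight: 13 × 9.81 = 127.5 N down at 2 m → arm 5.7 m, τ = 127.5 × 5.7 = 726.8 N·m clockwise.
Paint can: 9.8 × 9.81 = 96.14 N down at 1.2 m → arm 6.5 m, τ = 96.14 × 6.5 = 624.9 N·m clockwise.
Crate: 55 × 9.81 = 539.6 N down at 3.3 m → arm 4.4 m, τ = 539.6 × 4.4 = 2374 N·m clockwise.
Net load moment about support A = 5528 N·m clockwise.
Reaction R at support B is upward at 0.5 m, arm 7.2 m → moment R × 7.2 counterclockwise.
Balancing moments: R × 7.2 = 5528, giving R = 768 N.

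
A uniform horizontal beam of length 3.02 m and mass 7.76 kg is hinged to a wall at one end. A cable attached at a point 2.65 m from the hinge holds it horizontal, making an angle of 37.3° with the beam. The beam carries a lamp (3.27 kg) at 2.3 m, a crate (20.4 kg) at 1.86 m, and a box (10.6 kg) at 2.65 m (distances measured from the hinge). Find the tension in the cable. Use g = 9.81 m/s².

T ≈ 521 N

Sum moments about the hinge (the unknown hinge reaction has zero arm there).
Beam weight: 7.76 × 9.81 = 76.13 N down at 1.51 m → arm 1.51 m, τ = 76.13 × 1.51 = 115 N·m clockwise.
Lamp: 3.27 × 9.81 = 32.08 N down at 2.3 m → arm 2.3 m, τ = 32.08 × 2.3 = 73.78 N·m clockwise.
Crate: 20.4 × 9.81 = 200.1 N down at 1.86 m → arm 1.86 m, τ = 200.1 × 1.86 = 372.2 N·m clockwise.
Box: 10.6 × 9.81 = 104 N down at 2.65 m → arm 2.65 m, τ = 104 × 2.65 = 275.6 N·m clockwise.
Total clockwise load moment = 836.6 N·m.
The cable tension T acts at 2.65 m; only its component perpendicular to the beam, T sinθ, produces torque. sin 37.3° = 0.606.
Setting net torque to zero: T × 2.65 × 0.606 = 836.6 → T = 836.6 / 1.606 = 521 N.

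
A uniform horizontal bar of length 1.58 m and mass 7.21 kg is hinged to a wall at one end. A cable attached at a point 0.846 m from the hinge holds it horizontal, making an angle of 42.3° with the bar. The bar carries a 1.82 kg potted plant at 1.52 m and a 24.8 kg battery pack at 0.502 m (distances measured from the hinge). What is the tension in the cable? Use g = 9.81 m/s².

T ≈ 360 N

Choose the hinge as the axis so the unknown hinge reaction has zero arm there.
Beam weight: 7.21 × 9.81 = 70.73 N down at 0.79 m → arm 0.79 m, τ = 70.73 × 0.79 = 55.88 N·m clockwise.
Potted plant: 1.82 × 9.81 = 17.85 N down at 1.52 m → arm 1.52 m, τ = 17.85 × 1.52 = 27.13 N·m clockwise.
Battery pack: 24.8 × 9.81 = 243.3 N down at 0.502 m → arm 0.502 m, τ = 243.3 × 0.502 = 122.1 N·m clockwise.
Total clockwise load moment = 205.1 N·m.
The cable tension T acts at 0.846 m; only its component perpendicular to the bar, T sinθ, produces torque. sin 42.3° = 0.673.
Setting net torque to zero: T × 0.846 × 0.673 = 205.1 → T = 205.1 / 0.5694 = 360 N.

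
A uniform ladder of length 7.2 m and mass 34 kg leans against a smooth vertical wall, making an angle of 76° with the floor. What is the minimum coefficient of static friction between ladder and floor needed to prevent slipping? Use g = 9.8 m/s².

μ_min ≈ 0.125

Sum moments about the foot of the ladder (the floor normal and friction both act there and drop out).
Ladder weight 34×9.8 = 333.2 N acts at 3.6 m along the ladder; its horizontal arm is 3.6·cos76° = 0.8709 m → τ = 290.2 N·m clockwise.
Wall normal N acts horizontally at the top; its moment arm is the height L sinθ = 7.2·sin76° = 6.986 m, counterclockwise.
Στ = 0 ⇒ N × 6.986 = 290.2 ⇒ N = 41.54 N.
ΣFx = 0 ⇒ f = N_wall = 41.54 N. ΣFy = 0 ⇒ N_floor = 333.2 N.
μ_min = f / N_floor = 41.54 / 333.2 = 0.125.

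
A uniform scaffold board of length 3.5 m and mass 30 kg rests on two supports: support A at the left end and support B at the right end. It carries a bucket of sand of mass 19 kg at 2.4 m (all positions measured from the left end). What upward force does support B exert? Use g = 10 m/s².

About support A:
Beam weight: 30 × 10 = 300 N down at 1.75 m → arm 1.75 m, τ = 300 × 1.75 = 525 N·m clockwise.
Bucket of sand: 19 × 10 = 190 N down at 2.4 m → arm 2.4 m, τ = 190 × 2.4 = 456 N·m clockwise.
Net load moment about support A = 981 N·m clockwise.
Reaction R at support B is upward at 3.5 m, arm 3.5 m → moment R × 3.5 counterclockwise.
For rotational equilibrium, R × 3.5 = 981, so R = 280 N.

R_B ≈ 280 N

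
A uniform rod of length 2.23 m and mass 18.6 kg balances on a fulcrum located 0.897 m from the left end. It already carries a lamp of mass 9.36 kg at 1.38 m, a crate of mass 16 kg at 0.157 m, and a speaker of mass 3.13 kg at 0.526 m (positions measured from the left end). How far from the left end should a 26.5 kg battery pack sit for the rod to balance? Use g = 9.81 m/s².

Choose the fulcrum (at 0.897 m from the left end) as the axis so the support reaction has zero arm there.
Beam weight: 18.6 × 9.81 = 182.5 N down at 1.115 m → arm 0.218 m, τ = 182.5 × 0.218 = 39.78 N·m clockwise.
Lamp: 9.36 × 9.81 = 91.82 N down at 1.38 m → arm 0.483 m, τ = 91.82 × 0.483 = 44.35 N·m clockwise.
Crate: 16 × 9.81 = 157 N down at 0.157 m → arm 0.74 m, τ = 157 × 0.74 = 116.2 N·m counterclockwise.
Speaker: 3.13 × 9.81 = 30.71 N down at 0.526 m → arm 0.371 m, τ = 30.71 × 0.371 = 11.39 N·m counterclockwise.
Net moment of existing loads = 43.46 N·m counterclockwise.
The battery pack weighs 26.5 × 9.81 = 260 N and must supply an equal clockwise moment, so its lever arm about the fulcrum is 43.46 / 260 = 0.167 m.
That puts it at 0.897 + 0.167 = 1.06 m from the left end.

x ≈ 1.06 m from the left end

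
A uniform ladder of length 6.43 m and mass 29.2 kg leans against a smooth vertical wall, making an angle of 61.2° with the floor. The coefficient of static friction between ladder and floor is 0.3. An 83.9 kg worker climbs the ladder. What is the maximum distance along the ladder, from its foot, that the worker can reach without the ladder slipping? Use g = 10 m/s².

Take moments about the foot of the ladder.
Ladder weight 29.2×10 = 292 N acts at 3.215 m along the ladder; its horizontal arm is 3.215·cos61.2° = 1.549 m → τ = 452.3 N·m clockwise.
Worker weight 83.9×10 = 839 N at distance d → arm d·cos61.2° → τ = 839·d·0.4818 clockwise.
Wall normal N at the top has arm L sinθ = 5.635 m counterclockwise, so Στ = 0 gives N·5.635 = 452.3 + 404.2·d.
ΣFy = 0 ⇒ N_floor = 1131 N, so the maximum friction is μ_s·N_floor = 0.3×1131 = 339.3 N. ΣFx = 0 ⇒ N_wall = f, so at the slipping point N = 339.3 N.
Substituting: 339.3×5.635 = 452.3 + 404.2·d ⇒ d = (1912 − 452.3) / 404.2 = 3.61 m.

d ≈ 3.61 m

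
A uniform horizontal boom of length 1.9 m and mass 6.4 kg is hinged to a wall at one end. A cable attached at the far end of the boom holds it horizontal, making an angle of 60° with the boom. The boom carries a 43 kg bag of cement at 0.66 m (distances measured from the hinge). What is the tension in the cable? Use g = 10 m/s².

T ≈ 209 N

Sum moments about the hinge (the unknown hinge reaction has zero arm there).
Beam weight: 6.4 × 10 = 64 N down at 0.95 m → arm 0.95 m, τ = 64 × 0.95 = 60.8 N·m clockwise.
Bag of cement: 43 × 10 = 430 N down at 0.66 m → arm 0.66 m, τ = 430 × 0.66 = 283.8 N·m clockwise.
Total clockwise load moment = 344.6 N·m.
The cable tension T acts at 1.9 m; only its component perpendicular to the boom, T sinθ, produces torque. sin 60° = 0.866.
Στ = 0 ⇒ T × 1.9 × 0.866 = 344.6 ⇒ T = 344.6 / 1.645 = 209 N.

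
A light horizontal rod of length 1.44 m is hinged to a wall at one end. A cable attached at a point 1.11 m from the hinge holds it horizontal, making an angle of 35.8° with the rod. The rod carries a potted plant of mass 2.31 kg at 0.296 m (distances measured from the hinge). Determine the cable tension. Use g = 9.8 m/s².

T ≈ 10.3 N

Sum moments about the hinge (the unknown hinge reaction has zero arm there).
Potted plant: 2.31 × 9.8 = 22.64 N down at 0.296 m → arm 0.296 m, τ = 22.64 × 0.296 = 6.701 N·m clockwise.
Total clockwise load moment = 6.701 N·m.
The cable tension T acts at 1.11 m; only its component perpendicular to the rod, T sinθ, produces torque. sin 35.8° = 0.585.
Setting net torque to zero: T × 1.11 × 0.585 = 6.701 → T = 6.701 / 0.6493 = 10.3 N.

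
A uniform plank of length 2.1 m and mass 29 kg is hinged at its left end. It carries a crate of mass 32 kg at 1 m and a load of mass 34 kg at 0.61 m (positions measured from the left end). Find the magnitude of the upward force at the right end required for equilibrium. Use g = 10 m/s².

Sum moments about the left end (the unknown pivot reaction has zero arm there).
Beam weight: 29 × 10 = 290 N down at 1.05 m → arm 1.05 m, τ = 290 × 1.05 = 304.5 N·m clockwise.
Crate: 32 × 10 = 320 N down at 1 m → arm 1 m, τ = 320 × 1 = 320 N·m clockwise.
Load: 34 × 10 = 340 N down at 0.61 m → arm 0.61 m, τ = 340 × 0.61 = 207.4 N·m clockwise.
Net moment of the loads = 831.9 N·m clockwise.
The upward force F acts at the right end, arm 2.1 m, giving F × 2.1 counterclockwise.
Setting net torque to zero: F × 2.1 = 831.9 → F = 831.9 / 2.1 = 396 N.

F ≈ 396 N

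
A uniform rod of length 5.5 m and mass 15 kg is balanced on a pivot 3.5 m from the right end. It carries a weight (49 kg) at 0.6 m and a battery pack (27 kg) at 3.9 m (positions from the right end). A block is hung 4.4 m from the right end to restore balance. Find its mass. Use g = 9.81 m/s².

Taking torques about the pivot (at 3.5 m from the right end):
Beam weight: 15 × 9.81 = 147.2 N down at 2.75 m → arm 0.75 m, τ = 147.2 × 0.75 = 110.4 N·m clockwise.
Weight: 49 × 9.81 = 480.7 N down at 0.6 m → arm 2.9 m, τ = 480.7 × 2.9 = 1394 N·m clockwise.
Battery pack: 27 × 9.81 = 264.9 N down at 3.9 m → arm 0.4 m, τ = 264.9 × 0.4 = 106 N·m counterclockwise.
Net moment of known loads = 1398 N·m clockwise.
An unknown mass m at 4.4 m has arm 0.9 m; its moment is m·g·0.9 counterclockwise.
For rotational equilibrium, m × 9.81 × 0.9 = 1398, so m = 1398 / (9.81 × 0.9) = 158 kg.

m ≈ 158 kg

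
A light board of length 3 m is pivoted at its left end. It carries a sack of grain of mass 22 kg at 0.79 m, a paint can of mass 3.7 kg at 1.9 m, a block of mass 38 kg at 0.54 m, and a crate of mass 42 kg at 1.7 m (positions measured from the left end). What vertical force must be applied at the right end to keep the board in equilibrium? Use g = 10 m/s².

F ≈ 388 N

About the left end:
Sack of grain: 22 × 10 = 220 N down at 0.79 m → arm 0.79 m, τ = 220 × 0.79 = 173.8 N·m clockwise.
Paint can: 3.7 × 10 = 37 N down at 1.9 m → arm 1.9 m, τ = 37 × 1.9 = 70.3 N·m clockwise.
Block: 38 × 10 = 380 N down at 0.54 m → arm 0.54 m, τ = 380 × 0.54 = 205.2 N·m clockwise.
Crate: 42 × 10 = 420 N down at 1.7 m → arm 1.7 m, τ = 420 × 1.7 = 714 N·m clockwise.
Net moment of the loads = 1163 N·m clockwise.
The upward force F acts at the right end, arm 3 m, giving F × 3 counterclockwise.
Balancing moments: F × 3 = 1163, giving F = 1163 / 3 = 388 N.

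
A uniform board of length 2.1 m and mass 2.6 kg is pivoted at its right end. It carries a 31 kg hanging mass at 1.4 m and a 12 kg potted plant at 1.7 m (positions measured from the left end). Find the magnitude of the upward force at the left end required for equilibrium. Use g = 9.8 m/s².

F ≈ 136 N

Take moments about the right end.
Beam weight: 2.6 × 9.8 = 25.48 N down at 1.05 m → arm 1.05 m, τ = 25.48 × 1.05 = 26.75 N·m counterclockwise.
Hanging mass: 31 × 9.8 = 303.8 N down at 1.4 m → arm 0.7 m, τ = 303.8 × 0.7 = 212.7 N·m counterclockwise.
Potted plant: 12 × 9.8 = 117.6 N down at 1.7 m → arm 0.4 m, τ = 117.6 × 0.4 = 47.04 N·m counterclockwise.
Net moment of the loads = 286.5 N·m counterclockwise.
The upward force F acts at the left end, arm 2.1 m, giving F × 2.1 clockwise.
Στ = 0 ⇒ F × 2.1 = 286.5 ⇒ F = 286.5 / 2.1 = 136 N.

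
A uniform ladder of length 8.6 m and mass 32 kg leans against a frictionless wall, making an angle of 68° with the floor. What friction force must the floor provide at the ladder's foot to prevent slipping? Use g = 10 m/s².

f ≈ 64.6 N

Choose the foot of the ladder as the axis so the floor normal and friction both act there and drop out.
Ladder weight 32×10 = 320 N acts at 4.3 m along the ladder; its horizontal arm is 4.3·cos68° = 1.611 m → τ = 515.5 N·m clockwise.
Wall normal N acts horizontally at the top; its moment arm is the height L sinθ = 8.6·sin68° = 7.974 m, counterclockwise.
Balancing moments: N × 7.974 = 515.5, giving N = 64.6 N.
ΣFx = 0: friction at the foot balances the wall's push, so f = N_wall = 64.6 N.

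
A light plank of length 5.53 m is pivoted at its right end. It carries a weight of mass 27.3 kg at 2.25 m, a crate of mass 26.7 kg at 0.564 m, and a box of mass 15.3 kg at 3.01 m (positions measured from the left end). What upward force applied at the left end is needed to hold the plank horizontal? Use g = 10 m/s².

Sum moments about the right end (the unknown pivot reaction has zero arm there).
Weight: 27.3 × 10 = 273 N down at 2.25 m → arm 3.28 m, τ = 273 × 3.28 = 895.4 N·m counterclockwise.
Crate: 26.7 × 10 = 267 N down at 0.564 m → arm 4.966 m, τ = 267 × 4.966 = 1326 N·m counterclockwise.
Box: 15.3 × 10 = 153 N down at 3.01 m → arm 2.52 m, τ = 153 × 2.52 = 385.6 N·m counterclockwise.
Net moment of the loads = 2607 N·m counterclockwise.
The upward force F acts at the left end, arm 5.53 m, giving F × 5.53 clockwise.
Στ = 0 ⇒ F × 5.53 = 2607 ⇒ F = 2607 / 5.53 = 471 N.

F ≈ 471 N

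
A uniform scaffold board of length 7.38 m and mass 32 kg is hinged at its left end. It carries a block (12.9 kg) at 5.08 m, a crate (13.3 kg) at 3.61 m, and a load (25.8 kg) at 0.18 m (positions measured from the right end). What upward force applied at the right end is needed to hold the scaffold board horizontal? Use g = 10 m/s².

Sum moments about the left end (the unknown pivot reaction has zero arm there).
Beam weight: 32 × 10 = 320 N down at 3.69 m → arm 3.69 m, τ = 320 × 3.69 = 1181 N·m clockwise.
Block: 12.9 × 10 = 129 N down at 5.08 m → arm 2.3 m, τ = 129 × 2.3 = 296.7 N·m clockwise.
Crate: 13.3 × 10 = 133 N down at 3.61 m → arm 3.77 m, τ = 133 × 3.77 = 501.4 N·m clockwise.
Load: 25.8 × 10 = 258 N down at 0.18 m → arm 7.2 m, τ = 258 × 7.2 = 1858 N·m clockwise.
Net moment of the loads = 3837 N·m clockwise.
The upward force F acts at the right end, arm 7.38 m, giving F × 7.38 counterclockwise.
For rotational equilibrium, F × 7.38 = 3837, so F = 3837 / 7.38 = 520 N.

F ≈ 520 N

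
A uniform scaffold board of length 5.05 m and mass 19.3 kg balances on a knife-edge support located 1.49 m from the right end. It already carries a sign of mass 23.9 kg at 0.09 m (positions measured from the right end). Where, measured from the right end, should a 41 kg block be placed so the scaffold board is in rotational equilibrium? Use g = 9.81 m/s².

Sum moments about the knife-edge support (at 1.49 m from the right end) (the support reaction has zero arm there).
Beam weight: 19.3 × 9.81 = 189.3 N down at 2.525 m → arm 1.035 m, τ = 189.3 × 1.035 = 195.9 N·m counterclockwise.
Sign: 23.9 × 9.81 = 234.5 N down at 0.09 m → arm 1.4 m, τ = 234.5 × 1.4 = 328.3 N·m clockwise.
Net moment of existing loads = 132.4 N·m clockwise.
The block weighs 41 × 9.81 = 402.2 N and must supply an equal counterclockwise moment, so its lever arm about the knife-edge support is 132.4 / 402.2 = 0.329 m.
That puts it at 1.49 + 0.329 = 1.82 m from the right end.

x ≈ 1.82 m from the right end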